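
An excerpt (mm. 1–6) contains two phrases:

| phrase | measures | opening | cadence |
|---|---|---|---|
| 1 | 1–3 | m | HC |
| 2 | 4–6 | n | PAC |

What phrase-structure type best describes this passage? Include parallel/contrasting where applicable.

Phrase 1 ends with a half cadence (weaker) and phrase 2 with a perfect authentic cadence (stronger): antecedent + consequent = a period.
The two phrases open with different material (m / n), so the period is contrasting.

contrasting period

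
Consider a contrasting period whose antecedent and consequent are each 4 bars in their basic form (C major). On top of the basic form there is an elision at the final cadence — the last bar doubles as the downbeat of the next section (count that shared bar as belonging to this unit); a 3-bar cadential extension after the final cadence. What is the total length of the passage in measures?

Basic contrasting period: 4 + 4 = 8 bars.
8 (basic form) + 3 (cadential extension) = 11.
The elision shares a bar with the next section but does not change this unit's count.

11 measures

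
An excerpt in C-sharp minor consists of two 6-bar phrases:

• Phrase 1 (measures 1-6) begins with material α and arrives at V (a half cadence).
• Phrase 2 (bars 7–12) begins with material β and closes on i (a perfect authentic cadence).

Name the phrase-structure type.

contrasting period

Phrase 1 ends with a half cadence (weaker) and phrase 2 with a perfect authentic cadence (stronger): antecedent + consequent = a period.
The two phrases open with different material (α / β), so the period is contrasting.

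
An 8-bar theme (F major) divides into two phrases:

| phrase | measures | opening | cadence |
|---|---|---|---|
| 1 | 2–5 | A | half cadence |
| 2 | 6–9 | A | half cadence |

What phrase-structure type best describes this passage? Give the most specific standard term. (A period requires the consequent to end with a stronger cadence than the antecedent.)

Both phrases have the same opening (A) and the same cadence (half cadence): the second is a restatement, not a consequent, so this is a repeated phrase rather than a period.

repeated phrase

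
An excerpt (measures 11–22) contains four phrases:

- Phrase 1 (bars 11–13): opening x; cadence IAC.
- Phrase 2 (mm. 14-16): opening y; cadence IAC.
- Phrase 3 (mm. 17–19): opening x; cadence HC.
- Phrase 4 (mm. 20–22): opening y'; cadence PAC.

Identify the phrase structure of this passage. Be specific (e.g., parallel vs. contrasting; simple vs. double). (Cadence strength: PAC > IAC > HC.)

parallel double period

Four phrases in two halves: the first half (mm. 11-16) ends with an imperfect authentic cadence, the second (measures 17-22) with a perfect authentic cadence — a large antecedent–consequent pair, i.e. a double period.
Phrase 3 begins with the same material as phrase 1, making it parallel.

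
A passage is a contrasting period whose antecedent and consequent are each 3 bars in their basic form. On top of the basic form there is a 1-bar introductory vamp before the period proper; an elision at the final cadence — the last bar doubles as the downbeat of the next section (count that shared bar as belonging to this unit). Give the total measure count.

Basic contrasting period: 3 + 3 = 6 bars.
6 (basic form) + 1 (introduction) = 7.
The elision shares a bar with the next section but does not change this unit's count.

7 measures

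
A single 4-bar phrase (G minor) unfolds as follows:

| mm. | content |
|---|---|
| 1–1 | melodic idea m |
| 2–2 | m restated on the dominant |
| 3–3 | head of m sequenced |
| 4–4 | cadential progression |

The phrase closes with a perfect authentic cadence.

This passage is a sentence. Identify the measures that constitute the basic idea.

measures 1–1

The presentation of a sentence is the basic idea (bar 1) plus its repetition (measure 2); the basic idea is therefore m. 1.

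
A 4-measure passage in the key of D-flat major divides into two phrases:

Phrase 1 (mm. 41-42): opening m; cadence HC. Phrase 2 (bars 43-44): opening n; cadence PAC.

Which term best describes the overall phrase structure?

contrasting period

Phrase 1 ends with a half cadence (weaker) and phrase 2 with a perfect authentic cadence (stronger): antecedent + consequent = a period.
The two phrases open with different material (m / n), so the period is contrasting.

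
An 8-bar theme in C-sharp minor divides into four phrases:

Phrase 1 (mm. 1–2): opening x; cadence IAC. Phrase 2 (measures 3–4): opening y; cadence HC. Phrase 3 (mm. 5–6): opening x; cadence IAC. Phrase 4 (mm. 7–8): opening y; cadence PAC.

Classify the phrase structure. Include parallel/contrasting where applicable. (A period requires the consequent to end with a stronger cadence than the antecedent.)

Four phrases in two halves: the first half (measures 1–4) ends with a half cadence, the second (measures 5–8) with a perfect authentic cadence — a large antecedent–consequent pair, i.e. a double period.
Phrase 3 begins with the same material as phrase 1, making it parallel.

parallel double period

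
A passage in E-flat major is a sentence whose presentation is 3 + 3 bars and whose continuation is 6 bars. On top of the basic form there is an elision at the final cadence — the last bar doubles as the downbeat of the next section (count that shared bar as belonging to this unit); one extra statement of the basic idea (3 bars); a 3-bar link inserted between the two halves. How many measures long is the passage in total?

Basic sentence: 3 + 3 + 6 = 12 bars.
12 (basic form) + 3 (extra statement) + 3 (link) = 18.
The elision shares a bar with the next section but does not change this unit's count.

18 measures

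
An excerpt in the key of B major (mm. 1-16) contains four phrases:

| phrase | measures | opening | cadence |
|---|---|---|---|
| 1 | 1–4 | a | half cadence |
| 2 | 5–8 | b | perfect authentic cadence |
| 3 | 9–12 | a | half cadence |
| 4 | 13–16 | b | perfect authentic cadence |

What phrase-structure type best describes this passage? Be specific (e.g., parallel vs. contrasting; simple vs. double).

repeated period

The cadence pattern HC–PAC–HC–PAC is weak–strong twice, and phrases 3–4 restate phrases 1–2: a period heard twice, not a double period (which would end weakly at phrase 2).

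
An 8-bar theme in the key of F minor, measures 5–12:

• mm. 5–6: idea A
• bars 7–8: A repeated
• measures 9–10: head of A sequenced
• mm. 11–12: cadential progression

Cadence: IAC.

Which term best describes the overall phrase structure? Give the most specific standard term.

sentence

Basic idea (mm. 5-6) + its repetition (measures 7-8) form the presentation; fragmentation and cadence (mm. 9–12) form the continuation — the 8-bar whole is a sentence.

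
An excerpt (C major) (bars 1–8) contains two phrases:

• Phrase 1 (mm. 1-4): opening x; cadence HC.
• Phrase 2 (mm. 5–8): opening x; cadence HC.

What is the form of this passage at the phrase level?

repeated phrase

Both phrases have the same opening (x) and the same cadence (half cadence): the second is a restatement, not a consequent, so this is a repeated phrase rather than a period.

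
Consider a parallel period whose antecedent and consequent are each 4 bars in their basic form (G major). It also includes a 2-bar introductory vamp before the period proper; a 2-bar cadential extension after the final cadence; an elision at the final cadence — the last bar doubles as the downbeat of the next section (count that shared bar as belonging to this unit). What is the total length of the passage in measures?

Basic parallel period: 4 + 4 = 8 bars.
8 (basic form) + 2 (introduction) + 2 (cadential extension) = 12.
The elision shares a bar with the next section but does not change this unit's count.

12 measures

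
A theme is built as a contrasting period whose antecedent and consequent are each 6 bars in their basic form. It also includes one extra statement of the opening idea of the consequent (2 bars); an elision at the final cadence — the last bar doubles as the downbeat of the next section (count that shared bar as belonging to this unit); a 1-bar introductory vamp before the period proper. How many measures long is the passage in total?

Basic contrasting period: 6 + 6 = 12 bars.
12 (basic form) + 2 (extra statement) + 1 (introduction) = 15.
The elision shares a bar with the next section but does not change this unit's count.

15 measures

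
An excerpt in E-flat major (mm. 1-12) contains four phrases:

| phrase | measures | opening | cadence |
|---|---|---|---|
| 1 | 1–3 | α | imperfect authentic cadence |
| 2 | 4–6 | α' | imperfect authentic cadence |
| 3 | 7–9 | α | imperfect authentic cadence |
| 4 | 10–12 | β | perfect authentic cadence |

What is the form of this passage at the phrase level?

parallel double period

Four phrases in two halves: the first half (bars 1-6) ends with an imperfect authentic cadence, the second (mm. 7-12) with a perfect authentic cadence — a large antecedent–consequent pair, i.e. a double period.
Phrase 3 begins with the same material as phrase 1, making it parallel.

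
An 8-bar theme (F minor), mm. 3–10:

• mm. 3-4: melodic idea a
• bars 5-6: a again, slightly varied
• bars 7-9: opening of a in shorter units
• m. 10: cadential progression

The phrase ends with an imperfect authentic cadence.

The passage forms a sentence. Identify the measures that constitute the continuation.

measures 7–10

After the presentation (bars 3-6), the continuation covers the fragmentation through the cadence: mm. 7-10.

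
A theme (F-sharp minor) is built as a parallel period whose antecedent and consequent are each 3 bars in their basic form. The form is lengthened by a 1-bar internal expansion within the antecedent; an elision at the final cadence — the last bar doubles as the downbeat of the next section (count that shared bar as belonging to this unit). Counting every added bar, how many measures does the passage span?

Basic parallel period: 3 + 3 = 6 bars.
6 (basic form) + 1 (internal expansion) = 7.
The elision shares a bar with the next section but does not change this unit's count.

7 measures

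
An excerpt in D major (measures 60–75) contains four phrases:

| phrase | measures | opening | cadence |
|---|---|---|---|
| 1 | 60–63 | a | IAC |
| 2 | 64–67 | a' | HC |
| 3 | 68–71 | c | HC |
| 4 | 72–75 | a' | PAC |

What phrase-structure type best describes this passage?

Four phrases in two halves: the first half (measures 60–67) ends with a half cadence, the second (measures 68–75) with a perfect authentic cadence — a large antecedent–consequent pair, i.e. a double period.
Phrase 3 begins with different material from phrase 1, making it contrasting.

contrasting double period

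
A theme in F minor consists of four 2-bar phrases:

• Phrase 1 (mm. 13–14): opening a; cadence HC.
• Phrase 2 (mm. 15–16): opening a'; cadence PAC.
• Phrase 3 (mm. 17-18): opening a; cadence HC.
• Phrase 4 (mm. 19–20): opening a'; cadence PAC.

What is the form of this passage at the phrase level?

The cadence pattern HC–PAC–HC–PAC is weak–strong twice, and phrases 3–4 restate phrases 1–2: a period heard twice, not a double period (which would end weakly at phrase 2).

repeated period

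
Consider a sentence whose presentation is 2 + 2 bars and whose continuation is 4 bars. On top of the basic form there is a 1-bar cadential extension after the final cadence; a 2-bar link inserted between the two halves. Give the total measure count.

11 measures

Basic sentence: 2 + 2 + 4 = 8 bars.
8 (basic form) + 1 (cadential extension) + 2 (link) = 11.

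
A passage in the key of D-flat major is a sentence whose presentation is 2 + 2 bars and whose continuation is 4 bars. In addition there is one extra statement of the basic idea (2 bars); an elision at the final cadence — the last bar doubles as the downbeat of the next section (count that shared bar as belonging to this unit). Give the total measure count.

10 measures

Basic sentence: 2 + 2 + 4 = 8 bars.
8 (basic form) + 2 (extra statement) = 10.
The elision shares a bar with the next section but does not change this unit's count.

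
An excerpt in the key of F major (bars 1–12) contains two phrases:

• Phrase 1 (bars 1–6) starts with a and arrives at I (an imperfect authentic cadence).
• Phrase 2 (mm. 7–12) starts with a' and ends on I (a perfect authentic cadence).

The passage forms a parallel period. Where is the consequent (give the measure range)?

measures 7–12

The antecedent is the phrase ending with the weaker cadence (imperfect authentic cadence, phrase 1) and the consequent the one ending more conclusively (perfect authentic cadence, phrase 2); the consequent is measures 7–12.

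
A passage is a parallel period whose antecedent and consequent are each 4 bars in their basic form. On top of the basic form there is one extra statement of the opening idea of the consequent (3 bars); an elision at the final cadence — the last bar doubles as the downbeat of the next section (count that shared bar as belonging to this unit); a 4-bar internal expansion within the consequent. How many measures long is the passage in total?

15 measures

Basic parallel period: 4 + 4 = 8 bars.
8 (basic form) + 3 (extra statement) + 4 (internal expansion) = 15.
The elision shares a bar with the next section but does not change this unit's count.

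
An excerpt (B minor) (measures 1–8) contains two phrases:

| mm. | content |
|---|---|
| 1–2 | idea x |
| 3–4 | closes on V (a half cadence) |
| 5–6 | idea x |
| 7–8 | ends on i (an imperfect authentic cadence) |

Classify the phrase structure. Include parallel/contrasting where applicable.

Phrase 1 ends with a half cadence (weaker) and phrase 2 with an imperfect authentic cadence (stronger): antecedent + consequent = a period.
The two phrases open with the same material (x / x), so the period is parallel.

parallel period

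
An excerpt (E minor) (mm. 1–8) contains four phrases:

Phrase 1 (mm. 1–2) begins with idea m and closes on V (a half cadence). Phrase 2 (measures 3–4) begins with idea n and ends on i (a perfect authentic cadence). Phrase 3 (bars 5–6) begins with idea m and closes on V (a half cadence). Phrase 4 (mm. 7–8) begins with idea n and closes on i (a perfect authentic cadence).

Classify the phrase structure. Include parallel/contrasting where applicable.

repeated period

The cadence pattern HC–PAC–HC–PAC is weak–strong twice, and phrases 3–4 restate phrases 1–2: a period heard twice, not a double period (which would end weakly at phrase 2).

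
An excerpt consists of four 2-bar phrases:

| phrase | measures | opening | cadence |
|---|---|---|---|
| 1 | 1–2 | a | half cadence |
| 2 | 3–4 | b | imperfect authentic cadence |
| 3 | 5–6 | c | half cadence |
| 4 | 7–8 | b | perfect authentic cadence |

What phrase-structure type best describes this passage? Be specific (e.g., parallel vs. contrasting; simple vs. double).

contrasting double period

Four phrases in two halves: the first half (mm. 1–4) ends with an imperfect authentic cadence, the second (mm. 5-8) with a perfect authentic cadence — a large antecedent–consequent pair, i.e. a double period.
Phrase 3 begins with different material from phrase 1, making it contrasting.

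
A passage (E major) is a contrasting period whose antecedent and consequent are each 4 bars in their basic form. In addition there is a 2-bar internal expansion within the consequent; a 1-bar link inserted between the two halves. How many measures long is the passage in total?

Basic contrasting period: 4 + 4 = 8 bars.
8 (basic form) + 2 (internal expansion) + 1 (link) = 11.

11 measures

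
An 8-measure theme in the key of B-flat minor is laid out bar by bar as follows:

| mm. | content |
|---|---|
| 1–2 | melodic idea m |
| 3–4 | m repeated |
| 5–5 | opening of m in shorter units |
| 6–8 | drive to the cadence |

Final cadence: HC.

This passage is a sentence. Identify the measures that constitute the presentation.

measures 1–4

The presentation of a sentence is the basic idea (bars 1–2) plus its repetition (mm. 3-4); the presentation is therefore bars 1–4.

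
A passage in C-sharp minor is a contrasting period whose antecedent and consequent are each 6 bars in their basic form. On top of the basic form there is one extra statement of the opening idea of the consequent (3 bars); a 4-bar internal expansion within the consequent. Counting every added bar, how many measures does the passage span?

19 measures

Basic contrasting period: 6 + 6 = 12 bars.
12 (basic form) + 3 (extra statement) + 4 (internal expansion) = 19.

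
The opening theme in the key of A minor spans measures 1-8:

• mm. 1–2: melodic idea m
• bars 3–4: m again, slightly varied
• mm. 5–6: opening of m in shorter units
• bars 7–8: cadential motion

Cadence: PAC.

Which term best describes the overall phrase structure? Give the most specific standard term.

Basic idea (mm. 1-2) + its repetition (mm. 3-4) form the presentation; fragmentation and cadence (measures 5–8) form the continuation — the 8-bar whole is a sentence.

sentence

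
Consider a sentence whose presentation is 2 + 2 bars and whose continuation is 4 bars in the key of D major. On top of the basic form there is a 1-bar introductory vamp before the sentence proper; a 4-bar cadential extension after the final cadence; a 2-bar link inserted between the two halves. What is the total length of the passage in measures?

Basic sentence: 2 + 2 + 4 = 8 bars.
8 (basic form) + 1 (introduction) + 4 (cadential extension) + 2 (link) = 15.

15 measures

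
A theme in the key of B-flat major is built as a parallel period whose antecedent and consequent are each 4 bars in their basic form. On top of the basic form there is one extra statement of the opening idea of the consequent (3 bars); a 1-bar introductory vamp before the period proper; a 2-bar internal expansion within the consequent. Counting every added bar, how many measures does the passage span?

14 measures

Basic parallel period: 4 + 4 = 8 bars.
8 (basic form) + 3 (extra statement) + 1 (introduction) + 2 (internal expansion) = 14.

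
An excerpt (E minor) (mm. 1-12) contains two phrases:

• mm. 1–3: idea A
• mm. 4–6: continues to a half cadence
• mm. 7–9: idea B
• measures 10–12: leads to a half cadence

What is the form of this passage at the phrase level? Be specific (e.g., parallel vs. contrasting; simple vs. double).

phrase group

The second phrase closes with a half cadence, which is not stronger than the first phrase's half cadence; without a weak→strong cadential pair there is no antecedent–consequent relationship, so this is a phrase group rather than a period.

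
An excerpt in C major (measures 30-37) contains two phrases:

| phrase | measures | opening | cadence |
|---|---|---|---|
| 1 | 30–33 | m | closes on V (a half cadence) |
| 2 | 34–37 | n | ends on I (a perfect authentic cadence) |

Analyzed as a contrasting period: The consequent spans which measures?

The antecedent is the phrase ending with the weaker cadence (half cadence, phrase 1) and the consequent the one ending more conclusively (perfect authentic cadence, phrase 2); the consequent is mm. 34–37.

measures 34–37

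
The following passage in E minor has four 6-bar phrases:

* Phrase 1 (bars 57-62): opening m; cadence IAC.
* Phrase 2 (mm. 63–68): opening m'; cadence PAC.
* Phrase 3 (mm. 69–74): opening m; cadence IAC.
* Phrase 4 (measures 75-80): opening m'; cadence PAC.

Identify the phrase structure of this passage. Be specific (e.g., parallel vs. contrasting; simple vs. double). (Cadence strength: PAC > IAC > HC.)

The cadence pattern IAC–PAC–IAC–PAC is weak–strong twice, and phrases 3–4 restate phrases 1–2: a period heard twice, not a double period (which would end weakly at phrase 2).

repeated period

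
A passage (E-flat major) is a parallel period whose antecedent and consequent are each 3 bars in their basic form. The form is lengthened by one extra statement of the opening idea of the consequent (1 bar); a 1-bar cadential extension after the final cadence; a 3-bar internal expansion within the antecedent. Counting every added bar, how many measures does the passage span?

Basic parallel period: 3 + 3 = 6 bars.
6 (basic form) + 1 (extra statement) + 1 (cadential extension) + 3 (internal expansion) = 11.

11 measures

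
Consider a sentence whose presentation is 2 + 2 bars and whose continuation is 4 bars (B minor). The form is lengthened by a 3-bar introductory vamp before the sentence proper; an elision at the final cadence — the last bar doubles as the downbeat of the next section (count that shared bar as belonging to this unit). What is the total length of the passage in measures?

Basic sentence: 2 + 2 + 4 = 8 bars.
8 (basic form) + 3 (introduction) = 11.
The elision shares a bar with the next section but does not change this unit's count.

11 measures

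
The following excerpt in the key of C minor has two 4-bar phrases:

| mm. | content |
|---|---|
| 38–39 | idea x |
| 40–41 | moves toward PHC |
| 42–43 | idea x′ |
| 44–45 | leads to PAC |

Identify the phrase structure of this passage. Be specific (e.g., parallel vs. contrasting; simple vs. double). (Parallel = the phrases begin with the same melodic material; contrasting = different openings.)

Phrase 1 ends with a Phrygian half cadence (weaker) and phrase 2 with a perfect authentic cadence (stronger): antecedent + consequent = a period.
The two phrases open with the same material (x / x′), so the period is parallel.

parallel period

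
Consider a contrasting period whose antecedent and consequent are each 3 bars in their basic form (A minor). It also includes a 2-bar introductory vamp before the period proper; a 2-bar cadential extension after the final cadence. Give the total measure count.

Basic contrasting period: 3 + 3 = 6 bars.
6 (basic form) + 2 (introduction) + 2 (cadential extension) = 10.

10 measures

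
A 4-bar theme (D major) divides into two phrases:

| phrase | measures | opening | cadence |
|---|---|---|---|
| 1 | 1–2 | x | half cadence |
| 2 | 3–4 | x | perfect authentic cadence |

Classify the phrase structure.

Phrase 1 ends with a half cadence (weaker) and phrase 2 with a perfect authentic cadence (stronger): antecedent + consequent = a period.
The two phrases open with the same material (x / x), so the period is parallel.

parallel period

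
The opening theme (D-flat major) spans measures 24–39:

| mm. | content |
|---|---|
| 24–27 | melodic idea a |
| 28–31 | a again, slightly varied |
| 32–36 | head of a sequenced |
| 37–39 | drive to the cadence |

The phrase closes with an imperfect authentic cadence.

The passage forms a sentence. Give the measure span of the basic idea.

The presentation of a sentence is the basic idea (mm. 24-27) plus its repetition (bars 28–31); the basic idea is therefore mm. 24-27.

measures 24–27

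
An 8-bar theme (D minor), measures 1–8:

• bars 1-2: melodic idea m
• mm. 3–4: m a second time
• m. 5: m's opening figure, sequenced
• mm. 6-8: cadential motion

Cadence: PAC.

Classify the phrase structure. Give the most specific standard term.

sentence

Basic idea (measures 1–2) + its repetition (mm. 3-4) form the presentation; fragmentation and cadence (mm. 5–8) form the continuation — the 8-bar whole is a sentence.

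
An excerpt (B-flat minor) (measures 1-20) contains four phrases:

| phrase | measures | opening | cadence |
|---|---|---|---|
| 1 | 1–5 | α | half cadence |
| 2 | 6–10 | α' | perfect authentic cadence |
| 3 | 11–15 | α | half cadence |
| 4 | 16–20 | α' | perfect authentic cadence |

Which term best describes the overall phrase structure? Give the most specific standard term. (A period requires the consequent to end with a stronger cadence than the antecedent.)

repeated period

The cadence pattern HC–PAC–HC–PAC is weak–strong twice, and phrases 3–4 restate phrases 1–2: a period heard twice, not a double period (which would end weakly at phrase 2).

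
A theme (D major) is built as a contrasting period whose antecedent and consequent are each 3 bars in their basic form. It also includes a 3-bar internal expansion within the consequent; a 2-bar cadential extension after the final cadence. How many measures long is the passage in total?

11 measures

Basic contrasting period: 3 + 3 = 6 bars.
6 (basic form) + 3 (internal expansion) + 2 (cadential extension) = 11.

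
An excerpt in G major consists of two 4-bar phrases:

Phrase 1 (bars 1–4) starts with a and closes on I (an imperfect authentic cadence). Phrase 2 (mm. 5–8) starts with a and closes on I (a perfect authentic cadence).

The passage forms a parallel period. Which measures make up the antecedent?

measures 1–4

The phrase ending with the weaker cadence (imperfect authentic cadence) is the antecedent; the one ending more conclusively (perfect authentic cadence) is the consequent. The antecedent is measures 1–4.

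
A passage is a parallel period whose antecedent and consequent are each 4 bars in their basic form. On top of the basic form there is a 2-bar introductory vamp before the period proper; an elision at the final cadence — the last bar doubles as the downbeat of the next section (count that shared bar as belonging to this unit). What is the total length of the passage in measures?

10 measures

Basic parallel period: 4 + 4 = 8 bars.
8 (basic form) + 2 (introduction) = 10.
The elision shares a bar with the next section but does not change this unit's count.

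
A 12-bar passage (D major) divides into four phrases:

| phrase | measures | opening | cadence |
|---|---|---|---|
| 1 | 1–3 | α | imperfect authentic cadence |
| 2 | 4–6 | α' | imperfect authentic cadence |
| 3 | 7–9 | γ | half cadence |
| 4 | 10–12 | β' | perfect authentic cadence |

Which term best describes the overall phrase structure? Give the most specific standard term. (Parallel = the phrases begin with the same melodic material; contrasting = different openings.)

contrasting double period

Four phrases in two halves: the first half (mm. 1-6) ends with an imperfect authentic cadence, the second (mm. 7–12) with a perfect authentic cadence — a large antecedent–consequent pair, i.e. a double period.
Phrase 3 begins with different material from phrase 1, making it contrasting.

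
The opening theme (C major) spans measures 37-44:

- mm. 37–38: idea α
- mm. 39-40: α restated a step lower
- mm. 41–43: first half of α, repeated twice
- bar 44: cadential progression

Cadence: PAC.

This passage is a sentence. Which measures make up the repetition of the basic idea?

The presentation of a sentence is the basic idea (mm. 37–38) plus its repetition (measures 39–40); the repetition of the basic idea is therefore mm. 39–40.

measures 39–40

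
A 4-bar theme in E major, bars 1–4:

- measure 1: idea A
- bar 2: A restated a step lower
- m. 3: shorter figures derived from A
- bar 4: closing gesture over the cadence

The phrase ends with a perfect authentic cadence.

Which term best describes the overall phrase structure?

sentence

Basic idea (m. 1) + its repetition (m. 2) form the presentation; fragmentation and cadence (mm. 3–4) form the continuation — the 4-bar whole is a sentence.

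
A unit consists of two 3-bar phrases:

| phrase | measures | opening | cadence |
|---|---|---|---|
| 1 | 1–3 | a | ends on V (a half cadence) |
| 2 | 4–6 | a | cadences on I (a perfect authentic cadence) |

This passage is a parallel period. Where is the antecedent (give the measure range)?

The antecedent is the phrase ending with the weaker cadence (half cadence, phrase 1) and the consequent the one ending more conclusively (perfect authentic cadence, phrase 2); the antecedent is mm. 1–3.

measures 1–3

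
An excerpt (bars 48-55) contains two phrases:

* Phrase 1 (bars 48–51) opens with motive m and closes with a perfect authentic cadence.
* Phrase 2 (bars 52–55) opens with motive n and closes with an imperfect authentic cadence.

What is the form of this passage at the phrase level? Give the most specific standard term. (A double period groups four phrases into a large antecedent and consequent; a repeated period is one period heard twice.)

phrase group

The second phrase closes with an imperfect authentic cadence, which is not stronger than the first phrase's perfect authentic cadence; without a weak→strong cadential pair there is no antecedent–consequent relationship, so this is a phrase group rather than a period.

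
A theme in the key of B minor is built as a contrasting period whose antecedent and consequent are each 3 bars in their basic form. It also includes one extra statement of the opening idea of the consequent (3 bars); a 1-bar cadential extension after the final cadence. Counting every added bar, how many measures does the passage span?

10 measures

Basic contrasting period: 3 + 3 = 6 bars.
6 (basic form) + 3 (extra statement) + 1 (cadential extension) = 10.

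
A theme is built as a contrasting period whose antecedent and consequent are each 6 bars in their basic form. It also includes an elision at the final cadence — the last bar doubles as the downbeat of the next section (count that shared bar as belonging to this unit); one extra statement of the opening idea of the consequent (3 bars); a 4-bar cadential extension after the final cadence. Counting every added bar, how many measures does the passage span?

19 measures

Basic contrasting period: 6 + 6 = 12 bars.
12 (basic form) + 3 (extra statement) + 4 (cadential extension) = 19.
The elision shares a bar with the next section but does not change this unit's count.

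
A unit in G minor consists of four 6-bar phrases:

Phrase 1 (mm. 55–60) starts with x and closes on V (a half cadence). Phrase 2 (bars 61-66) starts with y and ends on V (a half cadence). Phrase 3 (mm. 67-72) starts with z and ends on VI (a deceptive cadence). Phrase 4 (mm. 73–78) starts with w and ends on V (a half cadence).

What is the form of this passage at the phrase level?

phrase group

Phrase 4 ends with a half cadence, no stronger than phrase 2's half cadence, so the four phrases do not form a double period; nor do phrases 3–4 duplicate 1–2, so it is not a repeated period. With no phrase reaching a conclusive cadence, the passage is a phrase group.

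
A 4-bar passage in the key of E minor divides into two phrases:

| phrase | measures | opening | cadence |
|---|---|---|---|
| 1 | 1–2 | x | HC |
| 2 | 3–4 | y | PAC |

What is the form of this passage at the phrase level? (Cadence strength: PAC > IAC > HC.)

Phrase 1 ends with a half cadence (weaker) and phrase 2 with a perfect authentic cadence (stronger): antecedent + consequent = a period.
The two phrases open with different material (x / y), so the period is contrasting.

contrasting period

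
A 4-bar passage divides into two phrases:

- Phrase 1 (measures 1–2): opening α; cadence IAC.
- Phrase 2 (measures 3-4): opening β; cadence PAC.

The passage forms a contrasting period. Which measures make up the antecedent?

measures 1–2

The antecedent is the phrase ending with the weaker cadence (imperfect authentic cadence, phrase 1) and the consequent the one ending more conclusively (perfect authentic cadence, phrase 2); the antecedent is mm. 1-2.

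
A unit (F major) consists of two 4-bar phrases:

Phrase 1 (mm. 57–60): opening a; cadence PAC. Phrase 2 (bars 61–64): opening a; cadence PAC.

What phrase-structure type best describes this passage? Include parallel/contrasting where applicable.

repeated phrase

Both phrases have the same opening (a) and the same cadence (perfect authentic cadence): the second is a restatement, not a consequent, so this is a repeated phrase rather than a period.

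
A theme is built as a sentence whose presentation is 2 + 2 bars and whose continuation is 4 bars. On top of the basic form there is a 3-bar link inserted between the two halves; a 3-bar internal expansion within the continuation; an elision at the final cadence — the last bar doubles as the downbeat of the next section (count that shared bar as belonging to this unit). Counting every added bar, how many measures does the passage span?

Basic sentence: 2 + 2 + 4 = 8 bars.
8 (basic form) + 3 (link) + 3 (internal expansion) = 14.
The elision shares a bar with the next section but does not change this unit's count.

14 measures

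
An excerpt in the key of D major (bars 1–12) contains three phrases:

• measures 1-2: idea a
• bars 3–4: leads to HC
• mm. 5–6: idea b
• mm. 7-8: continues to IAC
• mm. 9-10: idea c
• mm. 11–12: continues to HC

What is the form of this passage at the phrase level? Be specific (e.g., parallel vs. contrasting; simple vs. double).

The final phrase closes with a half cadence, which is not stronger than the preceding imperfect authentic cadence; the 3 phrases lack an overall antecedent–consequent design and so form a phrase group.

phrase group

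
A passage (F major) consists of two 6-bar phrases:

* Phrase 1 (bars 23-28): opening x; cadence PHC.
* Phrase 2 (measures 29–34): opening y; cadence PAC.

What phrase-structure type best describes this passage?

contrasting period

Phrase 1 ends with a Phrygian half cadence (weaker) and phrase 2 with a perfect authentic cadence (stronger): antecedent + consequent = a period.
The two phrases open with different material (x / y), so the period is contrasting.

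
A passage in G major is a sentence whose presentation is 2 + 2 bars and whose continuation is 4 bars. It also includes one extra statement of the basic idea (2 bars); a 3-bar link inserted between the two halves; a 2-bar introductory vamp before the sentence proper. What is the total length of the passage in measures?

15 measures

Basic sentence: 2 + 2 + 4 = 8 bars.
8 (basic form) + 2 (extra statement) + 3 (link) + 2 (introduction) = 15.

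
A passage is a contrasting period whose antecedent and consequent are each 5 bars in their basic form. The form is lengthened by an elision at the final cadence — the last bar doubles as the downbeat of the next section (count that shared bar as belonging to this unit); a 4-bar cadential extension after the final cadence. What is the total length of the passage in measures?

14 measures

Basic contrasting period: 5 + 5 = 10 bars.
10 (basic form) + 4 (cadential extension) = 14.
The elision shares a bar with the next section but does not change this unit's count.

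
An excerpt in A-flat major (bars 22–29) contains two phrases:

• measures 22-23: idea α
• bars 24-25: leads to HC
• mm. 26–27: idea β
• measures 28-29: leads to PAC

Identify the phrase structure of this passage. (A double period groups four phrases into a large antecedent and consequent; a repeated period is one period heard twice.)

Phrase 1 ends with a half cadence (weaker) and phrase 2 with a perfect authentic cadence (stronger): antecedent + consequent = a period.
The two phrases open with different material (α / β), so the period is contrasting.

contrasting period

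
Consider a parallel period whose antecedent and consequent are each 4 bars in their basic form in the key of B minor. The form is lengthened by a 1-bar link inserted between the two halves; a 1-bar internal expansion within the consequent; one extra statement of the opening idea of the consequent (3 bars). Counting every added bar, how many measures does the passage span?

13 measures

Basic parallel period: 4 + 4 = 8 bars.
8 (basic form) + 1 (link) + 1 (internal expansion) + 3 (extra statement) = 13.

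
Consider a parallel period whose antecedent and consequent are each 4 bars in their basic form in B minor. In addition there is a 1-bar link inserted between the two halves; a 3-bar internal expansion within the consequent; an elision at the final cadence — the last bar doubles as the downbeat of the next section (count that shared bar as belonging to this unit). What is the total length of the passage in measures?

Basic parallel period: 4 + 4 = 8 bars.
8 (basic form) + 1 (link) + 3 (internal expansion) = 12.
The elision shares a bar with the next section but does not change this unit's count.

12 measures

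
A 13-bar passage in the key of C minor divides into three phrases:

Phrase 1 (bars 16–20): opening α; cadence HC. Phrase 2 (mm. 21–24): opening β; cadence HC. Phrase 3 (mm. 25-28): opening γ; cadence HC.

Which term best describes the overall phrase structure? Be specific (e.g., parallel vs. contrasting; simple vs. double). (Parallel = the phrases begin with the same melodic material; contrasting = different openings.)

The final phrase closes with a half cadence, which is not stronger than the preceding half cadence; the 3 phrases lack an overall antecedent–consequent design and so form a phrase group.

phrase group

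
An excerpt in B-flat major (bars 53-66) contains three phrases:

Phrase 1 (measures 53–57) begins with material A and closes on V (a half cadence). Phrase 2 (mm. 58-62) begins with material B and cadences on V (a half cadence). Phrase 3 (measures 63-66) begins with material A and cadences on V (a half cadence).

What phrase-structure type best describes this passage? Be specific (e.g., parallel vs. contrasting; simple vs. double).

phrase group

The final phrase closes with a half cadence, which is not stronger than the preceding half cadence; the 3 phrases lack an overall antecedent–consequent design and so form a phrase group.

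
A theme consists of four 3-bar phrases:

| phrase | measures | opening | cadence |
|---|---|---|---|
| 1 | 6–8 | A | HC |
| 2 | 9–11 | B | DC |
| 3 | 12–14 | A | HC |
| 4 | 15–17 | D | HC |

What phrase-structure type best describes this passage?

Phrase 4 ends with a half cadence, no stronger than phrase 2's deceptive cadence, so the four phrases do not form a double period; nor do phrases 3–4 duplicate 1–2, so it is not a repeated period. With no phrase reaching a conclusive cadence, the passage is a phrase group.

phrase group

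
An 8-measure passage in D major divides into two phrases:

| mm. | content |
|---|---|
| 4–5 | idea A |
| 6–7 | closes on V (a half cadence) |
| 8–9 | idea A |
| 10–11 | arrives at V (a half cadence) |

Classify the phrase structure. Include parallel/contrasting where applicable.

Both phrases have the same opening (A) and the same cadence (half cadence): the second is a restatement, not a consequent, so this is a repeated phrase rather than a period.

repeated phrase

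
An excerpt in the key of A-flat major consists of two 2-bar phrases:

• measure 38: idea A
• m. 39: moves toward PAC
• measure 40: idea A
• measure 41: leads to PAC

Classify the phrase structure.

Both phrases have the same opening (A) and the same cadence (perfect authentic cadence): the second is a restatement, not a consequent, so this is a repeated phrase rather than a period.

repeated phrase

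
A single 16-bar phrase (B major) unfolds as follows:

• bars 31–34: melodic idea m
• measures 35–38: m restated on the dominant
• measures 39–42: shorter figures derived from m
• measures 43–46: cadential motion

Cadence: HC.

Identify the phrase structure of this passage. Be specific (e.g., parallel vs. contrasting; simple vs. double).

sentence

Basic idea (mm. 31-34) + its repetition (measures 35–38) form the presentation; fragmentation and cadence (mm. 39-46) form the continuation — the 16-bar whole is a sentence.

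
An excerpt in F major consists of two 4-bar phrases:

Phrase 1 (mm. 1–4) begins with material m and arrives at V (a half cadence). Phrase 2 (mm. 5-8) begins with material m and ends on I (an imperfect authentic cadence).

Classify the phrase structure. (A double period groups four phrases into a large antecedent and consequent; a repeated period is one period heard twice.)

Phrase 1 ends with a half cadence (weaker) and phrase 2 with an imperfect authentic cadence (stronger): antecedent + consequent = a period.
The two phrases open with the same material (m / m), so the period is parallel.

parallel period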